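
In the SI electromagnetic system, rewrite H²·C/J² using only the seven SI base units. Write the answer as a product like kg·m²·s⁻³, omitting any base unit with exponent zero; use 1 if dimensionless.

s·A⁻³

J = N·m (work = force × distance),
    = kg·m²·s⁻².
So J⁻² = kg⁻²·m⁻⁴·s⁴.
H = Wb/A (inductance = flux per current),
    = kg·m²·s⁻²·A⁻².
So H² = kg²·m⁴·s⁻⁴·A⁻⁴.
C = A·s = s·A (charge = current × time).
Combining: J⁻²·H²·C = (kg⁻²·m⁻⁴·s⁴) · (kg²·m⁴·s⁻⁴·A⁻⁴) · (s·A) = s·A⁻³.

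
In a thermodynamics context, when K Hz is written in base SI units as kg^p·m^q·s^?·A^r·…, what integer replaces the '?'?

Hz = 1/s = s⁻¹ (frequency is cycles per second).
Combining: K·Hz = K · s⁻¹ = s⁻¹·K.
The exponent of s is -1.

-1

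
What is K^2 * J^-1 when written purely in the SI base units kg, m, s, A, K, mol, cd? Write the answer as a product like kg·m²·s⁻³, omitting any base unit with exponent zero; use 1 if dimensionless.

J = N·m (work = force × distance),
    = kg·m²·s⁻².
So J⁻¹ = kg⁻¹·m⁻²·s².
Combining: K²·J⁻¹ = K² · (kg⁻¹·m⁻²·s²) = kg⁻¹·m⁻²·s²·K².

kg⁻¹·m⁻²·s²·K²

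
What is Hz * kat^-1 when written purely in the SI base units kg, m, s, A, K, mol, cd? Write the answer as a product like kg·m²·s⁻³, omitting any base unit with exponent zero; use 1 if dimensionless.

mol⁻¹

Hz = s⁻¹.
kat = s⁻¹·mol.
So kat⁻¹ = s·mol⁻¹.
Combining: Hz·kat⁻¹ = s⁻¹ · (s·mol⁻¹) = mol⁻¹.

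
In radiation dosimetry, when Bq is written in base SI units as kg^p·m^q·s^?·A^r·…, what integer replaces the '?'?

Bq = 1/s = s⁻¹ (activity is decays per second).
The exponent of s is -1.

-1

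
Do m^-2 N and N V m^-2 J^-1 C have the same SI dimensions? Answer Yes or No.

Yes

Left side:
  N = kg·m/s² = kg·m·s⁻² (force = mass × acceleration).
  Combining: m⁻²·N = m⁻² · (kg·m·s⁻²) = kg·m⁻¹·s⁻².
Right side:
  N = kg·m·s⁻².
  V = kg·m²·s⁻³·A⁻¹.
  J = kg·m²·s⁻².
  So J⁻¹ = kg⁻¹·m⁻²·s².
  C = s·A.
  Combining: N·V·m⁻²·J⁻¹·C = (kg·m·s⁻²) · (kg·m²·s⁻³·A⁻¹) · m⁻² · (kg⁻¹·m⁻²·s²) · (s·A) = kg·m⁻¹·s⁻².
Both reduce to kg·m⁻¹·s⁻².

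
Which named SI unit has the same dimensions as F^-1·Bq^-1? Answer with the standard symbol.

Ω

F = C/V (capacitance = charge per voltage),
    = A·s/(kg·m²·s⁻³·A⁻¹) (substituting C and V),
    = kg⁻¹·m⁻²·s⁴·A².
So F⁻¹ = kg·m²·s⁻⁴·A⁻².
Bq = 1/s = s⁻¹ (activity is decays per second).
So Bq⁻¹ = s.
Combining: F⁻¹·Bq⁻¹ = (kg·m²·s⁻⁴·A⁻²) · s = kg·m²·s⁻³·A⁻².
kg·m²·s⁻³·A⁻² is the base-SI form of the ohm.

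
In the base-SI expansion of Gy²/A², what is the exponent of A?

Gy = m²·s⁻².
So Gy² = m⁴·s⁻⁴.
Combining: A⁻²·Gy² = A⁻² · (m⁴·s⁻⁴) = m⁴·s⁻⁴·A⁻².
The exponent of A is -2.

-2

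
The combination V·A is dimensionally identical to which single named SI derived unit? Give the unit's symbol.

V = kg·m²·s⁻³·A⁻¹.
Combining: V·A = (kg·m²·s⁻³·A⁻¹) · A = kg·m²·s⁻³.
kg·m²·s⁻³ is the base-SI form of the watt.

W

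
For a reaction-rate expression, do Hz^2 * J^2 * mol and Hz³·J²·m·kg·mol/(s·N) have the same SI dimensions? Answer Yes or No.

Left side:
  Hz = 1/s = s⁻¹ (frequency is cycles per second).
  So Hz² = s⁻².
  J = N·m (work = force × distance),
      = kg·m²·s⁻².
  So J² = kg²·m⁴·s⁻⁴.
  Combining: Hz²·J²·mol = s⁻² · (kg²·m⁴·s⁻⁴) · mol = kg²·m⁴·s⁻⁶·mol.
Right side:
  Hz = s⁻¹.
  So Hz³ = s⁻³.
  J = kg·m²·s⁻².
  So J² = kg²·m⁴·s⁻⁴.
  N = kg·m·s⁻².
  So N⁻¹ = kg⁻¹·m⁻¹·s².
  Combining: Hz³·J²·s⁻¹·N⁻¹·m·kg·mol = s⁻³ · (kg²·m⁴·s⁻⁴) · s⁻¹ · (kg⁻¹·m⁻¹·s²) · m · kg · mol = kg²·m⁴·s⁻⁶·mol.
Both reduce to kg²·m⁴·s⁻⁶·mol.

Yes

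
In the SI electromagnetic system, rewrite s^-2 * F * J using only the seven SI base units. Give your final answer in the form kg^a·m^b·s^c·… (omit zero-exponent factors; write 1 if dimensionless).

F = kg⁻¹·m⁻²·s⁴·A².
J = kg·m²·s⁻².
Combining: s⁻²·F·J = s⁻² · (kg⁻¹·m⁻²·s⁴·A²) · (kg·m²·s⁻²) = A².

A²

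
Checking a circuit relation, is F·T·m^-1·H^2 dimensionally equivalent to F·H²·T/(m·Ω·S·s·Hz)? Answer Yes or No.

Left side:
  F = C/V (capacitance = charge per voltage),
      = A·s/(kg·m²·s⁻³·A⁻¹) (substituting C and V),
      = kg⁻¹·m⁻²·s⁴·A².
  T = Wb/m² (flux density = flux per area),
      = kg·s⁻²·A⁻¹.
  H = Wb/A (inductance = flux per current),
      = kg·m²·s⁻²·A⁻².
  So H² = kg²·m⁴·s⁻⁴·A⁻⁴.
  Combining: F·T·m⁻¹·H² = (kg⁻¹·m⁻²·s⁴·A²) · (kg·s⁻²·A⁻¹) · m⁻¹ · (kg²·m⁴·s⁻⁴·A⁻⁴) = kg²·m·s⁻²·A⁻³.
Right side:
  F = C/V (capacitance = charge per voltage),
      = A·s/(kg·m²·s⁻³·A⁻¹) (substituting C and V),
      = kg⁻¹·m⁻²·s⁴·A².
  H = Wb/A (inductance = flux per current),
      = kg·m²·s⁻²·A⁻².
  So H² = kg²·m⁴·s⁻⁴·A⁻⁴.
  Ω = V/A (resistance = voltage per current),
      = kg·m²·s⁻³·A⁻².
  So Ω⁻¹ = kg⁻¹·m⁻²·s³·A².
  S = 1/Ω (conductance is reciprocal resistance),
      = kg⁻¹·m⁻²·s³·A².
  So S⁻¹ = kg·m²·s⁻³·A⁻².
  T = Wb/m² (flux density = flux per area),
      = kg·s⁻²·A⁻¹.
  Hz = 1/s = s⁻¹ (frequency is cycles per second).
  So Hz⁻¹ = s.
  Combining: F·H²·m⁻¹·Ω⁻¹·S⁻¹·T·s⁻¹·Hz⁻¹ = (kg⁻¹·m⁻²·s⁴·A²) · (kg²·m⁴·s⁻⁴·A⁻⁴) · m⁻¹ · (kg⁻¹·m⁻²·s³·A²) · (kg·m²·s⁻³·A⁻²) · (kg·s⁻²·A⁻¹) · s⁻¹ · s = kg²·m·s⁻²·A⁻³.
Both reduce to kg²·m·s⁻²·A⁻³.

Yes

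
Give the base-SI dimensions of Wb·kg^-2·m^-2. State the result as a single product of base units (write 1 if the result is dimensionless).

kg⁻¹·s⁻²·A⁻¹

Wb = V·s (flux: a volt is a weber per second),
    = kg·m²·s⁻²·A⁻¹.
Combining: Wb·kg⁻²·m⁻² = (kg·m²·s⁻²·A⁻¹) · kg⁻² · m⁻² = kg⁻¹·s⁻²·A⁻¹.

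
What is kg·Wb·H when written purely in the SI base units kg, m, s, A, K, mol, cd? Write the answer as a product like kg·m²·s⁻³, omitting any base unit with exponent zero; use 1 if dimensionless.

Wb = kg·m²·s⁻²·A⁻¹.
H = kg·m²·s⁻²·A⁻².
Combining: kg·Wb·H = kg · (kg·m²·s⁻²·A⁻¹) · (kg·m²·s⁻²·A⁻²) = kg³·m⁴·s⁻⁴·A⁻³.

kg³·m⁴·s⁻⁴·A⁻³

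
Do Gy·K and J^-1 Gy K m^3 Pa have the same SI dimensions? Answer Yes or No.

Yes

Left side:
  Gy = J/kg (absorbed dose = energy per mass),
      = m²·s⁻².
  Combining: Gy·K = (m²·s⁻²) · K = m²·s⁻²·K.
Right side:
  J = N·m (work = force × distance),
      = kg·m²·s⁻².
  So J⁻¹ = kg⁻¹·m⁻²·s².
  Gy = J/kg (absorbed dose = energy per mass),
      = m²·s⁻².
  Pa = N/m² (pressure = force per area),
      = kg·m⁻¹·s⁻².
  Combining: J⁻¹·Gy·K·m³·Pa = (kg⁻¹·m⁻²·s²) · (m²·s⁻²) · K · m³ · (kg·m⁻¹·s⁻²) = m²·s⁻²·K.
Both reduce to m²·s⁻²·K.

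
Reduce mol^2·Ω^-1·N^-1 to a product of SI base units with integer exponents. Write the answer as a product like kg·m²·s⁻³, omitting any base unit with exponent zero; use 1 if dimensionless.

Ω = kg·m²·s⁻³·A⁻².
So Ω⁻¹ = kg⁻¹·m⁻²·s³·A².
N = kg·m·s⁻².
So N⁻¹ = kg⁻¹·m⁻¹·s².
Combining: mol²·Ω⁻¹·N⁻¹ = mol² · (kg⁻¹·m⁻²·s³·A²) · (kg⁻¹·m⁻¹·s²) = kg⁻²·m⁻³·s⁵·A²·mol².

kg⁻²·m⁻³·s⁵·A²·mol²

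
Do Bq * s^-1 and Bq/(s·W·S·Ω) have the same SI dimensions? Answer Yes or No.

No

Left side:
  Bq = s⁻¹.
  Combining: Bq·s⁻¹ = s⁻¹ · s⁻¹ = s⁻².
Right side:
  W = J/s (power = energy per time),
      = kg·m²·s⁻³.
  So W⁻¹ = kg⁻¹·m⁻²·s³.
  S = 1/Ω (conductance is reciprocal resistance),
      = kg⁻¹·m⁻²·s³·A².
  So S⁻¹ = kg·m²·s⁻³·A⁻².
  Bq = 1/s = s⁻¹ (activity is decays per second).
  Ω = V/A (resistance = voltage per current),
      = kg·m²·s⁻³·A⁻².
  So Ω⁻¹ = kg⁻¹·m⁻²·s³·A².
  Combining: s⁻¹·W⁻¹·S⁻¹·Bq·Ω⁻¹ = s⁻¹ · (kg⁻¹·m⁻²·s³) · (kg·m²·s⁻³·A⁻²) · s⁻¹ · (kg⁻¹·m⁻²·s³·A²) = kg⁻¹·m⁻²·s.
Left is s⁻²; right is kg⁻¹·m⁻²·s — different.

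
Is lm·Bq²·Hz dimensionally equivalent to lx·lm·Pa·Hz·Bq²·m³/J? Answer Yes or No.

Left side:
  lm = cd·sr = cd (luminous flux; sr is dimensionless).
  Bq = 1/s = s⁻¹ (activity is decays per second).
  So Bq² = s⁻².
  Hz = 1/s = s⁻¹ (frequency is cycles per second).
  Combining: lm·Bq²·Hz = cd · s⁻² · s⁻¹ = s⁻³·cd.
Right side:
  lx = m⁻²·cd.
  lm = cd.
  J = kg·m²·s⁻².
  So J⁻¹ = kg⁻¹·m⁻²·s².
  Pa = kg·m⁻¹·s⁻².
  Hz = s⁻¹.
  Bq = s⁻¹.
  So Bq² = s⁻².
  Combining: lx·lm·J⁻¹·Pa·Hz·Bq²·m³ = (m⁻²·cd) · cd · (kg⁻¹·m⁻²·s²) · (kg·m⁻¹·s⁻²) · s⁻¹ · s⁻² · m³ = m⁻²·s⁻³·cd².
Left is s⁻³·cd; right is m⁻²·s⁻³·cd² — different.

No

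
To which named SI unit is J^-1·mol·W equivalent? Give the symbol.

J = N·m (work = force × distance),
    = kg·m²·s⁻².
So J⁻¹ = kg⁻¹·m⁻²·s².
W = J/s (power = energy per time),
    = kg·m²·s⁻³.
Combining: J⁻¹·mol·W = (kg⁻¹·m⁻²·s²) · mol · (kg·m²·s⁻³) = s⁻¹·mol.
s⁻¹·mol is the base-SI form of the katal.

kat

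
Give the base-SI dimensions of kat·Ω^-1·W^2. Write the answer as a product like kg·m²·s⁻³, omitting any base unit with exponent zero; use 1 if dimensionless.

kat = mol/s = s⁻¹·mol (catalytic activity).
Ω = V/A (resistance = voltage per current),
    = kg·m²·s⁻³·A⁻².
So Ω⁻¹ = kg⁻¹·m⁻²·s³·A².
W = J/s (power = energy per time),
    = kg·m²·s⁻³.
So W² = kg²·m⁴·s⁻⁶.
Combining: kat·Ω⁻¹·W² = (s⁻¹·mol) · (kg⁻¹·m⁻²·s³·A²) · (kg²·m⁴·s⁻⁶) = kg·m²·s⁻⁴·A²·mol.

kg·m²·s⁻⁴·A²·mol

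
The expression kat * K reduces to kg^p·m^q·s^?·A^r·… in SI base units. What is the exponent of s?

kat = s⁻¹·mol.
Combining: kat·K = (s⁻¹·mol) · K = s⁻¹·K·mol.
The exponent of s is -1.

-1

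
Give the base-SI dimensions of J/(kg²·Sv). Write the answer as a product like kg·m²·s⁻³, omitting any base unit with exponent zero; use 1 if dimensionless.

Sv = m²·s⁻².
So Sv⁻¹ = m⁻²·s².
J = kg·m²·s⁻².
Combining: kg⁻²·Sv⁻¹·J = kg⁻² · (m⁻²·s²) · (kg·m²·s⁻²) = kg⁻¹.

kg⁻¹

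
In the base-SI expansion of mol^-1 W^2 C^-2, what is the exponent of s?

W = J/s (power = energy per time),
    = kg·m²·s⁻³.
So W² = kg²·m⁴·s⁻⁶.
C = A·s = s·A (charge = current × time).
So C⁻² = s⁻²·A⁻².
Combining: mol⁻¹·W²·C⁻² = mol⁻¹ · (kg²·m⁴·s⁻⁶) · (s⁻²·A⁻²) = kg²·m⁴·s⁻⁸·A⁻²·mol⁻¹.
The exponent of s is -8.

-8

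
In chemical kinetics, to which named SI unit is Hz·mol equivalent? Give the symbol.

Hz = 1/s = s⁻¹ (frequency is cycles per second).
Combining: Hz·mol = s⁻¹ · mol = s⁻¹·mol.
s⁻¹·mol is the base-SI form of the katal.

kat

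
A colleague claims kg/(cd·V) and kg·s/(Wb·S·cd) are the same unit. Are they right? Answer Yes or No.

No

Left side:
  V = kg·m²·s⁻³·A⁻¹.
  So V⁻¹ = kg⁻¹·m⁻²·s³·A.
  Combining: kg·cd⁻¹·V⁻¹ = kg · cd⁻¹ · (kg⁻¹·m⁻²·s³·A) = m⁻²·s³·A·cd⁻¹.
Right side:
  Wb = V·s (flux: a volt is a weber per second),
      = kg·m²·s⁻²·A⁻¹.
  So Wb⁻¹ = kg⁻¹·m⁻²·s²·A.
  S = 1/Ω (conductance is reciprocal resistance),
      = kg⁻¹·m⁻²·s³·A².
  So S⁻¹ = kg·m²·s⁻³·A⁻².
  Combining: kg·Wb⁻¹·s·S⁻¹·cd⁻¹ = kg · (kg⁻¹·m⁻²·s²·A) · s · (kg·m²·s⁻³·A⁻²) · cd⁻¹ = kg·A⁻¹·cd⁻¹.
Left is m⁻²·s³·A·cd⁻¹; right is kg·A⁻¹·cd⁻¹ — different.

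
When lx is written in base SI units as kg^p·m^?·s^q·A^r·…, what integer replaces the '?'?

-2

lx = lm/m² (illuminance = luminous flux per area),
    = m⁻²·cd.
The exponent of m is -2.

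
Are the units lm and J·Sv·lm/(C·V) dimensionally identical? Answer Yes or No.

No

Left side:
  lm = cd·sr = cd (luminous flux; sr is dimensionless).
Right side:
  J = N·m (work = force × distance),
      = kg·m²·s⁻².
  Sv = J/kg (equivalent dose = energy per mass),
      = m²·s⁻².
  C = A·s = s·A (charge = current × time).
  So C⁻¹ = s⁻¹·A⁻¹.
  lm = cd·sr = cd (luminous flux; sr is dimensionless).
  V = W/A (potential = power per current),
      = kg·m²·s⁻³·A⁻¹.
  So V⁻¹ = kg⁻¹·m⁻²·s³·A.
  Combining: J·Sv·C⁻¹·lm·V⁻¹ = (kg·m²·s⁻²) · (m²·s⁻²) · (s⁻¹·A⁻¹) · cd · (kg⁻¹·m⁻²·s³·A) = m²·s⁻²·cd.
Left is cd; right is m²·s⁻²·cd — different.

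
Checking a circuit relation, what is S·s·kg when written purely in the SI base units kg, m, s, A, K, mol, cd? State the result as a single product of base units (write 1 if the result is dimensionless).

S = 1/Ω (conductance is reciprocal resistance),
    = kg⁻¹·m⁻²·s³·A².
Combining: S·s·kg = (kg⁻¹·m⁻²·s³·A²) · s · kg = m⁻²·s⁴·A².

m⁻²·s⁴·A²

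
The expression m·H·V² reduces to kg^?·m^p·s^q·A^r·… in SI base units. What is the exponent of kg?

H = Wb/A (inductance = flux per current),
    = kg·m²·s⁻²·A⁻².
V = W/A (potential = power per current),
    = kg·m²·s⁻³·A⁻¹.
So V² = kg²·m⁴·s⁻⁶·A⁻².
Combining: m·H·V² = m · (kg·m²·s⁻²·A⁻²) · (kg²·m⁴·s⁻⁶·A⁻²) = kg³·m⁷·s⁻⁸·A⁻⁴.
The exponent of kg is 3.

3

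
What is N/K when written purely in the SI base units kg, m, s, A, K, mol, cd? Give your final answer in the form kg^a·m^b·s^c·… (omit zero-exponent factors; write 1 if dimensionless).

N = kg·m/s² = kg·m·s⁻² (force = mass × acceleration).
Combining: N·K⁻¹ = (kg·m·s⁻²) · K⁻¹ = kg·m·s⁻²·K⁻¹.

kg·m·s⁻²·K⁻¹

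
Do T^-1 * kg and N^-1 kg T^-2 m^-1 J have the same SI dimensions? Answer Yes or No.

No

Left side:
  T = Wb/m² (flux density = flux per area),
      = kg·s⁻²·A⁻¹.
  So T⁻¹ = kg⁻¹·s²·A.
  Combining: T⁻¹·kg = (kg⁻¹·s²·A) · kg = s²·A.
Right side:
  N = kg·m·s⁻².
  So N⁻¹ = kg⁻¹·m⁻¹·s².
  T = kg·s⁻²·A⁻¹.
  So T⁻² = kg⁻²·s⁴·A².
  J = kg·m²·s⁻².
  Combining: N⁻¹·kg·T⁻²·m⁻¹·J = (kg⁻¹·m⁻¹·s²) · kg · (kg⁻²·s⁴·A²) · m⁻¹ · (kg·m²·s⁻²) = kg⁻¹·s⁴·A².
Left is s²·A; right is kg⁻¹·s⁴·A² — different.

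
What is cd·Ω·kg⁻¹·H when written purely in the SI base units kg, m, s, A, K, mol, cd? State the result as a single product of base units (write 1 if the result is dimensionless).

Ω = V/A (resistance = voltage per current),
    = kg·m²·s⁻³·A⁻².
H = Wb/A (inductance = flux per current),
    = kg·m²·s⁻²·A⁻².
Combining: cd·Ω·kg⁻¹·H = cd · (kg·m²·s⁻³·A⁻²) · kg⁻¹ · (kg·m²·s⁻²·A⁻²) = kg·m⁴·s⁻⁵·A⁻⁴·cd.

kg·m⁴·s⁻⁵·A⁻⁴·cd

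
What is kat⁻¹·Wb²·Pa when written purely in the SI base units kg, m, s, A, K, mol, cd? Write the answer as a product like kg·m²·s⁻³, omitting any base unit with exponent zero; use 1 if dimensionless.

kg³·m³·s⁻⁵·A⁻²·mol⁻¹

kat = mol/s = s⁻¹·mol (catalytic activity).
So kat⁻¹ = s·mol⁻¹.
Wb = V·s (flux: a volt is a weber per second),
    = kg·m²·s⁻²·A⁻¹.
So Wb² = kg²·m⁴·s⁻⁴·A⁻².
Pa = N/m² (pressure = force per area),
    = kg·m⁻¹·s⁻².
Combining: kat⁻¹·Wb²·Pa = (s·mol⁻¹) · (kg²·m⁴·s⁻⁴·A⁻²) · (kg·m⁻¹·s⁻²) = kg³·m³·s⁻⁵·A⁻²·mol⁻¹.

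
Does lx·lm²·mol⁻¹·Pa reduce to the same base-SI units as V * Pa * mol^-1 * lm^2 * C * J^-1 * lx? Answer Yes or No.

Yes

Left side:
  lx = lm/m² (illuminance = luminous flux per area),
      = m⁻²·cd.
  lm = cd·sr = cd (luminous flux; sr is dimensionless).
  So lm² = cd².
  Pa = N/m² (pressure = force per area),
      = kg·m⁻¹·s⁻².
  Combining: lx·lm²·mol⁻¹·Pa = (m⁻²·cd) · cd² · mol⁻¹ · (kg·m⁻¹·s⁻²) = kg·m⁻³·s⁻²·mol⁻¹·cd³.
Right side:
  V = W/A (potential = power per current),
      = kg·m²·s⁻³·A⁻¹.
  Pa = N/m² (pressure = force per area),
      = kg·m⁻¹·s⁻².
  lm = cd·sr = cd (luminous flux; sr is dimensionless).
  So lm² = cd².
  C = A·s = s·A (charge = current × time).
  J = N·m (work = force × distance),
      = kg·m²·s⁻².
  So J⁻¹ = kg⁻¹·m⁻²·s².
  lx = lm/m² (illuminance = luminous flux per area),
      = m⁻²·cd.
  Combining: V·Pa·mol⁻¹·lm²·C·J⁻¹·lx = (kg·m²·s⁻³·A⁻¹) · (kg·m⁻¹·s⁻²) · mol⁻¹ · cd² · (s·A) · (kg⁻¹·m⁻²·s²) · (m⁻²·cd) = kg·m⁻³·s⁻²·mol⁻¹·cd³.
Both reduce to kg·m⁻³·s⁻²·mol⁻¹·cd³.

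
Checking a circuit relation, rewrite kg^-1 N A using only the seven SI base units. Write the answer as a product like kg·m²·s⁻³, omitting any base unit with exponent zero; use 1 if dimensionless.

m·s⁻²·A

N = kg·m/s² = kg·m·s⁻² (force = mass × acceleration).
Combining: kg⁻¹·N·A = kg⁻¹ · (kg·m·s⁻²) · A = m·s⁻²·A.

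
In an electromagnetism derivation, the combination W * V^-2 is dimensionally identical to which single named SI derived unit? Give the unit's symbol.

W = J/s (power = energy per time),
    = kg·m²·s⁻³.
V = W/A (potential = power per current),
    = kg·m²·s⁻³·A⁻¹.
So V⁻² = kg⁻²·m⁻⁴·s⁶·A².
Combining: W·V⁻² = (kg·m²·s⁻³) · (kg⁻²·m⁻⁴·s⁶·A²) = kg⁻¹·m⁻²·s³·A².
kg⁻¹·m⁻²·s³·A² is the base-SI form of the siemens.

S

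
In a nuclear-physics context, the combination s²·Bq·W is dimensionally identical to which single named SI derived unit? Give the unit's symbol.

Bq = 1/s = s⁻¹ (activity is decays per second).
W = J/s (power = energy per time),
    = kg·m²·s⁻³.
Combining: s²·Bq·W = s² · s⁻¹ · (kg·m²·s⁻³) = kg·m²·s⁻².
kg·m²·s⁻² is the base-SI form of the joule.

J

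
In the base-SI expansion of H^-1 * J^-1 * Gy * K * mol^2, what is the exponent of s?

H = Wb/A (inductance = flux per current),
    = kg·m²·s⁻²·A⁻².
So H⁻¹ = kg⁻¹·m⁻²·s²·A².
J = N·m (work = force × distance),
    = kg·m²·s⁻².
So J⁻¹ = kg⁻¹·m⁻²·s².
Gy = J/kg (absorbed dose = energy per mass),
    = m²·s⁻².
Combining: H⁻¹·J⁻¹·Gy·K·mol² = (kg⁻¹·m⁻²·s²·A²) · (kg⁻¹·m⁻²·s²) · (m²·s⁻²) · K · mol² = kg⁻²·m⁻²·s²·A²·K·mol².
The exponent of s is 2.

2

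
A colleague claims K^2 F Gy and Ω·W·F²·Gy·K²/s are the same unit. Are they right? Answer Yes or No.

Left side:
  F = C/V (capacitance = charge per voltage),
      = A·s/(kg·m²·s⁻³·A⁻¹) (substituting C and V),
      = kg⁻¹·m⁻²·s⁴·A².
  Gy = J/kg (absorbed dose = energy per mass),
      = m²·s⁻².
  Combining: K²·F·Gy = K² · (kg⁻¹·m⁻²·s⁴·A²) · (m²·s⁻²) = kg⁻¹·s²·A²·K².
Right side:
  Ω = kg·m²·s⁻³·A⁻².
  W = kg·m²·s⁻³.
  F = kg⁻¹·m⁻²·s⁴·A².
  So F² = kg⁻²·m⁻⁴·s⁸·A⁴.
  Gy = m²·s⁻².
  Combining: Ω·W·s⁻¹·F²·Gy·K² = (kg·m²·s⁻³·A⁻²) · (kg·m²·s⁻³) · s⁻¹ · (kg⁻²·m⁻⁴·s⁸·A⁴) · (m²·s⁻²) · K² = m²·s⁻¹·A²·K².
Left is kg⁻¹·s²·A²·K²; right is m²·s⁻¹·A²·K² — different.

No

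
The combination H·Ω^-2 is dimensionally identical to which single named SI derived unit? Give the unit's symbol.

F

H = kg·m²·s⁻²·A⁻².
Ω = kg·m²·s⁻³·A⁻².
So Ω⁻² = kg⁻²·m⁻⁴·s⁶·A⁴.
Combining: H·Ω⁻² = (kg·m²·s⁻²·A⁻²) · (kg⁻²·m⁻⁴·s⁶·A⁴) = kg⁻¹·m⁻²·s⁴·A².
kg⁻¹·m⁻²·s⁴·A² is the base-SI form of the farad.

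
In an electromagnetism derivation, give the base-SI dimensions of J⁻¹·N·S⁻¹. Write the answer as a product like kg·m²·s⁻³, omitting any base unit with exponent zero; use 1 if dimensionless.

J = kg·m²·s⁻².
So J⁻¹ = kg⁻¹·m⁻²·s².
N = kg·m·s⁻².
S = kg⁻¹·m⁻²·s³·A².
So S⁻¹ = kg·m²·s⁻³·A⁻².
Combining: J⁻¹·N·S⁻¹ = (kg⁻¹·m⁻²·s²) · (kg·m·s⁻²) · (kg·m²·s⁻³·A⁻²) = kg·m·s⁻³·A⁻².

kg·m·s⁻³·A⁻²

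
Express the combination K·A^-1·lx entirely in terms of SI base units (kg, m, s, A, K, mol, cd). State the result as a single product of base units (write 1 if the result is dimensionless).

m⁻²·A⁻¹·K·cd

lx = lm/m² (illuminance = luminous flux per area),
    = m⁻²·cd.
Combining: K·A⁻¹·lx = K · A⁻¹ · (m⁻²·cd) = m⁻²·A⁻¹·K·cd.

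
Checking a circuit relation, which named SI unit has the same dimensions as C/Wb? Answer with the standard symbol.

Wb = V·s (flux: a volt is a weber per second),
    = kg·m²·s⁻²·A⁻¹.
So Wb⁻¹ = kg⁻¹·m⁻²·s²·A.
C = A·s = s·A (charge = current × time).
Combining: Wb⁻¹·C = (kg⁻¹·m⁻²·s²·A) · (s·A) = kg⁻¹·m⁻²·s³·A².
kg⁻¹·m⁻²·s³·A² is the base-SI form of the siemens.

S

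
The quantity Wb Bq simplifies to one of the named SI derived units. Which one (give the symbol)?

Wb = V·s (flux: a volt is a weber per second),
    = kg·m²·s⁻²·A⁻¹.
Bq = 1/s = s⁻¹ (activity is decays per second).
Combining: Wb·Bq = (kg·m²·s⁻²·A⁻¹) · s⁻¹ = kg·m²·s⁻³·A⁻¹.
kg·m²·s⁻³·A⁻¹ is the base-SI form of the volt.

V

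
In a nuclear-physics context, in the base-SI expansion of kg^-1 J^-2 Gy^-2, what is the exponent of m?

J = N·m (work = force × distance),
    = kg·m²·s⁻².
So J⁻² = kg⁻²·m⁻⁴·s⁴.
Gy = J/kg (absorbed dose = energy per mass),
    = m²·s⁻².
So Gy⁻² = m⁻⁴·s⁴.
Combining: kg⁻¹·J⁻²·Gy⁻² = kg⁻¹ · (kg⁻²·m⁻⁴·s⁴) · (m⁻⁴·s⁴) = kg⁻³·m⁻⁸·s⁸.
The exponent of m is -8.

-8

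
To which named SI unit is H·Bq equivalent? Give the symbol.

Ω

H = Wb/A (inductance = flux per current),
    = kg·m²·s⁻²·A⁻².
Bq = 1/s = s⁻¹ (activity is decays per second).
Combining: H·Bq = (kg·m²·s⁻²·A⁻²) · s⁻¹ = kg·m²·s⁻³·A⁻².
kg·m²·s⁻³·A⁻² is the base-SI form of the ohm.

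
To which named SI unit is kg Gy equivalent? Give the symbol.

J

Gy = m²·s⁻².
Combining: kg·Gy = kg · (m²·s⁻²) = kg·m²·s⁻².
kg·m²·s⁻² is the base-SI form of the joule.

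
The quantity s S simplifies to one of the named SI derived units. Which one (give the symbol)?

S = 1/Ω (conductance is reciprocal resistance),
    = kg⁻¹·m⁻²·s³·A².
Combining: s·S = s · (kg⁻¹·m⁻²·s³·A²) = kg⁻¹·m⁻²·s⁴·A².
kg⁻¹·m⁻²·s⁴·A² is the base-SI form of the farad.

F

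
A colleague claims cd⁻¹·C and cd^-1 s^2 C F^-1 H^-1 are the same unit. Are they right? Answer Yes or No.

Yes

Left side:
  C = s·A.
  Combining: cd⁻¹·C = cd⁻¹ · (s·A) = s·A·cd⁻¹.
Right side:
  C = s·A.
  F = kg⁻¹·m⁻²·s⁴·A².
  So F⁻¹ = kg·m²·s⁻⁴·A⁻².
  H = kg·m²·s⁻²·A⁻².
  So H⁻¹ = kg⁻¹·m⁻²·s²·A².
  Combining: cd⁻¹·s²·C·F⁻¹·H⁻¹ = cd⁻¹ · s² · (s·A) · (kg·m²·s⁻⁴·A⁻²) · (kg⁻¹·m⁻²·s²·A²) = s·A·cd⁻¹.
Both reduce to s·A·cd⁻¹.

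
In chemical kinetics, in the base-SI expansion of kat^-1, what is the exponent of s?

kat = mol/s = s⁻¹·mol (catalytic activity).
So kat⁻¹ = s·mol⁻¹.
The exponent of s is 1.

1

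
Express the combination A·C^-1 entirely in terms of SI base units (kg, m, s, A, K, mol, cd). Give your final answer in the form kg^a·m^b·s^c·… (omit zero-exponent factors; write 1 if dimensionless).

s⁻¹

C = A·s = s·A (charge = current × time).
So C⁻¹ = s⁻¹·A⁻¹.
Combining: A·C⁻¹ = A · (s⁻¹·A⁻¹) = s⁻¹.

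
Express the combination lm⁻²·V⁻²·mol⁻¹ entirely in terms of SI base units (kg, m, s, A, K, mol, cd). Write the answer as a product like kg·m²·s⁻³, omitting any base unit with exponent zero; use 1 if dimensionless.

lm = cd·sr = cd (luminous flux; sr is dimensionless).
So lm⁻² = cd⁻².
V = W/A (potential = power per current),
    = kg·m²·s⁻³·A⁻¹.
So V⁻² = kg⁻²·m⁻⁴·s⁶·A².
Combining: lm⁻²·V⁻²·mol⁻¹ = cd⁻² · (kg⁻²·m⁻⁴·s⁶·A²) · mol⁻¹ = kg⁻²·m⁻⁴·s⁶·A²·mol⁻¹·cd⁻².

kg⁻²·m⁻⁴·s⁶·A²·mol⁻¹·cd⁻²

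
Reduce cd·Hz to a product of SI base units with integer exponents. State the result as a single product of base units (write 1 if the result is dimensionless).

Hz = 1/s = s⁻¹ (frequency is cycles per second).
Combining: cd·Hz = cd · s⁻¹ = s⁻¹·cd.

s⁻¹·cd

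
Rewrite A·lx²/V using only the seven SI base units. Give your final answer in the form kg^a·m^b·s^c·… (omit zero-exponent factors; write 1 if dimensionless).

V = W/A (potential = power per current),
    = kg·m²·s⁻³·A⁻¹.
So V⁻¹ = kg⁻¹·m⁻²·s³·A.
lx = lm/m² (illuminance = luminous flux per area),
    = m⁻²·cd.
So lx² = m⁻⁴·cd².
Combining: V⁻¹·A·lx² = (kg⁻¹·m⁻²·s³·A) · A · (m⁻⁴·cd²) = kg⁻¹·m⁻⁶·s³·A²·cd².

kg⁻¹·m⁻⁶·s³·A²·cd²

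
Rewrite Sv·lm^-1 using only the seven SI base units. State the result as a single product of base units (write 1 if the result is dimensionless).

Sv = J/kg (equivalent dose = energy per mass),
    = m²·s⁻².
lm = cd·sr = cd (luminous flux; sr is dimensionless).
So lm⁻¹ = cd⁻¹.
Combining: Sv·lm⁻¹ = (m²·s⁻²) · cd⁻¹ = m²·s⁻²·cd⁻¹.

m²·s⁻²·cd⁻¹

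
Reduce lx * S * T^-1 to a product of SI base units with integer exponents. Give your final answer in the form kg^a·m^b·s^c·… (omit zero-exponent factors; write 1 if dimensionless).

kg⁻²·m⁻⁴·s⁵·A³·cd

lx = lm/m² (illuminance = luminous flux per area),
    = m⁻²·cd.
S = 1/Ω (conductance is reciprocal resistance),
    = kg⁻¹·m⁻²·s³·A².
T = Wb/m² (flux density = flux per area),
    = kg·s⁻²·A⁻¹.
So T⁻¹ = kg⁻¹·s²·A.
Combining: lx·S·T⁻¹ = (m⁻²·cd) · (kg⁻¹·m⁻²·s³·A²) · (kg⁻¹·s²·A) = kg⁻²·m⁻⁴·s⁵·A³·cd.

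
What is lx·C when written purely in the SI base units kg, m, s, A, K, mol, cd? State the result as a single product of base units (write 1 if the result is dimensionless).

lx = m⁻²·cd.
C = s·A.
Combining: lx·C = (m⁻²·cd) · (s·A) = m⁻²·s·A·cd.

m⁻²·s·A·cd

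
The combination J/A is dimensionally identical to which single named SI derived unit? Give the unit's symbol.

Wb

J = N·m (work = force × distance),
    = kg·m²·s⁻².
Combining: A⁻¹·J = A⁻¹ · (kg·m²·s⁻²) = kg·m²·s⁻²·A⁻¹.
kg·m²·s⁻²·A⁻¹ is the base-SI form of the weber.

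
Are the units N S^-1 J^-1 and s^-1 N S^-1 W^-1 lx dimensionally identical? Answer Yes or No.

Left side:
  N = kg·m/s² = kg·m·s⁻² (force = mass × acceleration).
  S = 1/Ω (conductance is reciprocal resistance),
      = kg⁻¹·m⁻²·s³·A².
  So S⁻¹ = kg·m²·s⁻³·A⁻².
  J = N·m (work = force × distance),
      = kg·m²·s⁻².
  So J⁻¹ = kg⁻¹·m⁻²·s².
  Combining: N·S⁻¹·J⁻¹ = (kg·m·s⁻²) · (kg·m²·s⁻³·A⁻²) · (kg⁻¹·m⁻²·s²) = kg·m·s⁻³·A⁻².
Right side:
  N = kg·m·s⁻².
  S = kg⁻¹·m⁻²·s³·A².
  So S⁻¹ = kg·m²·s⁻³·A⁻².
  W = kg·m²·s⁻³.
  So W⁻¹ = kg⁻¹·m⁻²·s³.
  lx = m⁻²·cd.
  Combining: s⁻¹·N·S⁻¹·W⁻¹·lx = s⁻¹ · (kg·m·s⁻²) · (kg·m²·s⁻³·A⁻²) · (kg⁻¹·m⁻²·s³) · (m⁻²·cd) = kg·m⁻¹·s⁻³·A⁻²·cd.
Left is kg·m·s⁻³·A⁻²; right is kg·m⁻¹·s⁻³·A⁻²·cd — different.

No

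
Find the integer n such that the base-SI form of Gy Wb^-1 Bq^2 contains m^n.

Gy = J/kg (absorbed dose = energy per mass),
    = m²·s⁻².
Wb = V·s (flux: a volt is a weber per second),
    = kg·m²·s⁻²·A⁻¹.
So Wb⁻¹ = kg⁻¹·m⁻²·s²·A.
Bq = 1/s = s⁻¹ (activity is decays per second).
So Bq² = s⁻².
Combining: Gy·Wb⁻¹·Bq² = (m²·s⁻²) · (kg⁻¹·m⁻²·s²·A) · s⁻² = kg⁻¹·s⁻²·A.
The exponent of m is 0.

0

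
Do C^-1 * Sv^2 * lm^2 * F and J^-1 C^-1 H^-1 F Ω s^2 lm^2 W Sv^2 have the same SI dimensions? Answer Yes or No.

Left side:
  C = s·A.
  So C⁻¹ = s⁻¹·A⁻¹.
  Sv = m²·s⁻².
  So Sv² = m⁴·s⁻⁴.
  lm = cd.
  So lm² = cd².
  F = kg⁻¹·m⁻²·s⁴·A².
  Combining: C⁻¹·Sv²·lm²·F = (s⁻¹·A⁻¹) · (m⁴·s⁻⁴) · cd² · (kg⁻¹·m⁻²·s⁴·A²) = kg⁻¹·m²·s⁻¹·A·cd².
Right side:
  J = kg·m²·s⁻².
  So J⁻¹ = kg⁻¹·m⁻²·s².
  C = s·A.
  So C⁻¹ = s⁻¹·A⁻¹.
  H = kg·m²·s⁻²·A⁻².
  So H⁻¹ = kg⁻¹·m⁻²·s²·A².
  F = kg⁻¹·m⁻²·s⁴·A².
  Ω = kg·m²·s⁻³·A⁻².
  lm = cd.
  So lm² = cd².
  W = kg·m²·s⁻³.
  Sv = m²·s⁻².
  So Sv² = m⁴·s⁻⁴.
  Combining: J⁻¹·C⁻¹·H⁻¹·F·Ω·s²·lm²·W·Sv² = (kg⁻¹·m⁻²·s²) · (s⁻¹·A⁻¹) · (kg⁻¹·m⁻²·s²·A²) · (kg⁻¹·m⁻²·s⁴·A²) · (kg·m²·s⁻³·A⁻²) · s² · cd² · (kg·m²·s⁻³) · (m⁴·s⁻⁴) = kg⁻¹·m²·s⁻¹·A·cd².
Both reduce to kg⁻¹·m²·s⁻¹·A·cd².

Yes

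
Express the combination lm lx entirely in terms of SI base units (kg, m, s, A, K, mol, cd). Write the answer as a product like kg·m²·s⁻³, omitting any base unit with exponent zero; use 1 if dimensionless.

m⁻²·cd²

lm = cd·sr = cd (luminous flux; sr is dimensionless).
lx = lm/m² (illuminance = luminous flux per area),
    = m⁻²·cd.
Combining: lm·lx = cd · (m⁻²·cd) = m⁻²·cd².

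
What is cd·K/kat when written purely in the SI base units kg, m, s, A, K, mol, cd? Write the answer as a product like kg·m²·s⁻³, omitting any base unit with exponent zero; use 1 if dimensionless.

s·K·mol⁻¹·cd

kat = s⁻¹·mol.
So kat⁻¹ = s·mol⁻¹.
Combining: cd·kat⁻¹·K = cd · (s·mol⁻¹) · K = s·K·mol⁻¹·cd.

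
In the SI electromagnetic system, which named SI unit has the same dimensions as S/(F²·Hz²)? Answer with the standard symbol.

F = kg⁻¹·m⁻²·s⁴·A².
So F⁻² = kg²·m⁴·s⁻⁸·A⁻⁴.
Hz = s⁻¹.
So Hz⁻² = s².
S = kg⁻¹·m⁻²·s³·A².
Combining: F⁻²·Hz⁻²·S = (kg²·m⁴·s⁻⁸·A⁻⁴) · s² · (kg⁻¹·m⁻²·s³·A²) = kg·m²·s⁻³·A⁻².
kg·m²·s⁻³·A⁻² is the base-SI form of the ohm.

Ω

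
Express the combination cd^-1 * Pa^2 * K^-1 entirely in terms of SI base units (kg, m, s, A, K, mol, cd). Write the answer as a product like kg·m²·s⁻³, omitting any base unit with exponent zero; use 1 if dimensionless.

Pa = N/m² (pressure = force per area),
    = kg·m⁻¹·s⁻².
So Pa² = kg²·m⁻²·s⁻⁴.
Combining: cd⁻¹·Pa²·K⁻¹ = cd⁻¹ · (kg²·m⁻²·s⁻⁴) · K⁻¹ = kg²·m⁻²·s⁻⁴·K⁻¹·cd⁻¹.

kg²·m⁻²·s⁻⁴·K⁻¹·cd⁻¹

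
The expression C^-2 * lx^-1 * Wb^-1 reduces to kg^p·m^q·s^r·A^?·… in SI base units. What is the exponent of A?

-1

C = A·s = s·A (charge = current × time).
So C⁻² = s⁻²·A⁻².
lx = lm/m² (illuminance = luminous flux per area),
    = m⁻²·cd.
So lx⁻¹ = m²·cd⁻¹.
Wb = V·s (flux: a volt is a weber per second),
    = kg·m²·s⁻²·A⁻¹.
So Wb⁻¹ = kg⁻¹·m⁻²·s²·A.
Combining: C⁻²·lx⁻¹·Wb⁻¹ = (s⁻²·A⁻²) · (m²·cd⁻¹) · (kg⁻¹·m⁻²·s²·A) = kg⁻¹·A⁻¹·cd⁻¹.
The exponent of A is -1.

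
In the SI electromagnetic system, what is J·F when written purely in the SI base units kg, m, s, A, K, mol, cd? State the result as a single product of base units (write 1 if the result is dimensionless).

s²·A²

J = N·m (work = force × distance),
    = kg·m²·s⁻².
F = C/V (capacitance = charge per voltage),
    = A·s/(kg·m²·s⁻³·A⁻¹) (substituting C and V),
    = kg⁻¹·m⁻²·s⁴·A².
Combining: J·F = (kg·m²·s⁻²) · (kg⁻¹·m⁻²·s⁴·A²) = s²·A².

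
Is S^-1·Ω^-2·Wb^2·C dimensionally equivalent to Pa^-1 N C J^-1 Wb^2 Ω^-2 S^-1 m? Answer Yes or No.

Left side:
  S = 1/Ω (conductance is reciprocal resistance),
      = kg⁻¹·m⁻²·s³·A².
  So S⁻¹ = kg·m²·s⁻³·A⁻².
  Ω = V/A (resistance = voltage per current),
      = kg·m²·s⁻³·A⁻².
  So Ω⁻² = kg⁻²·m⁻⁴·s⁶·A⁴.
  Wb = V·s (flux: a volt is a weber per second),
      = kg·m²·s⁻²·A⁻¹.
  So Wb² = kg²·m⁴·s⁻⁴·A⁻².
  C = A·s = s·A (charge = current × time).
  Combining: S⁻¹·Ω⁻²·Wb²·C = (kg·m²·s⁻³·A⁻²) · (kg⁻²·m⁻⁴·s⁶·A⁴) · (kg²·m⁴·s⁻⁴·A⁻²) · (s·A) = kg·m²·A.
Right side:
  Pa = kg·m⁻¹·s⁻².
  So Pa⁻¹ = kg⁻¹·m·s².
  N = kg·m·s⁻².
  C = s·A.
  J = kg·m²·s⁻².
  So J⁻¹ = kg⁻¹·m⁻²·s².
  Wb = kg·m²·s⁻²·A⁻¹.
  So Wb² = kg²·m⁴·s⁻⁴·A⁻².
  Ω = kg·m²·s⁻³·A⁻².
  So Ω⁻² = kg⁻²·m⁻⁴·s⁶·A⁴.
  S = kg⁻¹·m⁻²·s³·A².
  So S⁻¹ = kg·m²·s⁻³·A⁻².
  Combining: Pa⁻¹·N·C·J⁻¹·Wb²·Ω⁻²·S⁻¹·m = (kg⁻¹·m·s²) · (kg·m·s⁻²) · (s·A) · (kg⁻¹·m⁻²·s²) · (kg²·m⁴·s⁻⁴·A⁻²) · (kg⁻²·m⁻⁴·s⁶·A⁴) · (kg·m²·s⁻³·A⁻²) · m = m³·s²·A.
Left is kg·m²·A; right is m³·s²·A — different.

No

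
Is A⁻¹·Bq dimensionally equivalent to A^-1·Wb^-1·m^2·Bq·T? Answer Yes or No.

Yes

Left side:
  Bq = 1/s = s⁻¹ (activity is decays per second).
  Combining: A⁻¹·Bq = A⁻¹ · s⁻¹ = s⁻¹·A⁻¹.
Right side:
  Wb = V·s (flux: a volt is a weber per second),
      = kg·m²·s⁻²·A⁻¹.
  So Wb⁻¹ = kg⁻¹·m⁻²·s²·A.
  Bq = 1/s = s⁻¹ (activity is decays per second).
  T = Wb/m² (flux density = flux per area),
      = kg·s⁻²·A⁻¹.
  Combining: A⁻¹·Wb⁻¹·m²·Bq·T = A⁻¹ · (kg⁻¹·m⁻²·s²·A) · m² · s⁻¹ · (kg·s⁻²·A⁻¹) = s⁻¹·A⁻¹.
Both reduce to s⁻¹·A⁻¹.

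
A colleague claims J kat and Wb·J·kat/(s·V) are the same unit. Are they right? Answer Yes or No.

Left side:
  J = N·m (work = force × distance),
      = kg·m²·s⁻².
  kat = mol/s = s⁻¹·mol (catalytic activity).
  Combining: J·kat = (kg·m²·s⁻²) · (s⁻¹·mol) = kg·m²·s⁻³·mol.
Right side:
  Wb = kg·m²·s⁻²·A⁻¹.
  V = kg·m²·s⁻³·A⁻¹.
  So V⁻¹ = kg⁻¹·m⁻²·s³·A.
  J = kg·m²·s⁻².
  kat = s⁻¹·mol.
  Combining: Wb·s⁻¹·V⁻¹·J·kat = (kg·m²·s⁻²·A⁻¹) · s⁻¹ · (kg⁻¹·m⁻²·s³·A) · (kg·m²·s⁻²) · (s⁻¹·mol) = kg·m²·s⁻³·mol.
Both reduce to kg·m²·s⁻³·mol.

Yes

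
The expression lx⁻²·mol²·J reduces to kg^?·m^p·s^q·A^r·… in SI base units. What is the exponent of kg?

1

lx = lm/m² (illuminance = luminous flux per area),
    = m⁻²·cd.
So lx⁻² = m⁴·cd⁻².
J = N·m (work = force × distance),
    = kg·m²·s⁻².
Combining: lx⁻²·mol²·J = (m⁴·cd⁻²) · mol² · (kg·m²·s⁻²) = kg·m⁶·s⁻²·mol²·cd⁻².
The exponent of kg is 1.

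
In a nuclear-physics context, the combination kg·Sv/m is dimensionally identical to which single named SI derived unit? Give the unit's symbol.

N

Sv = m²·s⁻².
Combining: kg·Sv·m⁻¹ = kg · (m²·s⁻²) · m⁻¹ = kg·m·s⁻².
kg·m·s⁻² is the base-SI form of the newton.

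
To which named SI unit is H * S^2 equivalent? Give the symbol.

F

H = kg·m²·s⁻²·A⁻².
S = kg⁻¹·m⁻²·s³·A².
So S² = kg⁻²·m⁻⁴·s⁶·A⁴.
Combining: H·S² = (kg·m²·s⁻²·A⁻²) · (kg⁻²·m⁻⁴·s⁶·A⁴) = kg⁻¹·m⁻²·s⁴·A².
kg⁻¹·m⁻²·s⁴·A² is the base-SI form of the farad.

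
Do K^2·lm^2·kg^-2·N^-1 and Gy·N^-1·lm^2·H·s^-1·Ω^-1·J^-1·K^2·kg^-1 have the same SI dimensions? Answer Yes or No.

Left side:
  lm = cd·sr = cd (luminous flux; sr is dimensionless).
  So lm² = cd².
  N = kg·m/s² = kg·m·s⁻² (force = mass × acceleration).
  So N⁻¹ = kg⁻¹·m⁻¹·s².
  Combining: K²·lm²·kg⁻²·N⁻¹ = K² · cd² · kg⁻² · (kg⁻¹·m⁻¹·s²) = kg⁻³·m⁻¹·s²·K²·cd².
Right side:
  Gy = J/kg (absorbed dose = energy per mass),
      = m²·s⁻².
  N = kg·m/s² = kg·m·s⁻² (force = mass × acceleration).
  So N⁻¹ = kg⁻¹·m⁻¹·s².
  lm = cd·sr = cd (luminous flux; sr is dimensionless).
  So lm² = cd².
  H = Wb/A (inductance = flux per current),
      = kg·m²·s⁻²·A⁻².
  Ω = V/A (resistance = voltage per current),
      = kg·m²·s⁻³·A⁻².
  So Ω⁻¹ = kg⁻¹·m⁻²·s³·A².
  J = N·m (work = force × distance),
      = kg·m²·s⁻².
  So J⁻¹ = kg⁻¹·m⁻²·s².
  Combining: Gy·N⁻¹·lm²·H·s⁻¹·Ω⁻¹·J⁻¹·K²·kg⁻¹ = (m²·s⁻²) · (kg⁻¹·m⁻¹·s²) · cd² · (kg·m²·s⁻²·A⁻²) · s⁻¹ · (kg⁻¹·m⁻²·s³·A²) · (kg⁻¹·m⁻²·s²) · K² · kg⁻¹ = kg⁻³·m⁻¹·s²·K²·cd².
Both reduce to kg⁻³·m⁻¹·s²·K²·cd².

Yes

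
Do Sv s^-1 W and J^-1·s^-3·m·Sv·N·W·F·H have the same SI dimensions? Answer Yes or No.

Left side:
  Sv = m²·s⁻².
  W = kg·m²·s⁻³.
  Combining: Sv·s⁻¹·W = (m²·s⁻²) · s⁻¹ · (kg·m²·s⁻³) = kg·m⁴·s⁻⁶.
Right side:
  J = N·m (work = force × distance),
      = kg·m²·s⁻².
  So J⁻¹ = kg⁻¹·m⁻²·s².
  Sv = J/kg (equivalent dose = energy per mass),
      = m²·s⁻².
  N = kg·m/s² = kg·m·s⁻² (force = mass × acceleration).
  W = J/s (power = energy per time),
      = kg·m²·s⁻³.
  F = C/V (capacitance = charge per voltage),
      = A·s/(kg·m²·s⁻³·A⁻¹) (substituting C and V),
      = kg⁻¹·m⁻²·s⁴·A².
  H = Wb/A (inductance = flux per current),
      = kg·m²·s⁻²·A⁻².
  Combining: J⁻¹·s⁻³·m·Sv·N·W·F·H = (kg⁻¹·m⁻²·s²) · s⁻³ · m · (m²·s⁻²) · (kg·m·s⁻²) · (kg·m²·s⁻³) · (kg⁻¹·m⁻²·s⁴·A²) · (kg·m²·s⁻²·A⁻²) = kg·m⁴·s⁻⁶.
Both reduce to kg·m⁴·s⁻⁶.

Yes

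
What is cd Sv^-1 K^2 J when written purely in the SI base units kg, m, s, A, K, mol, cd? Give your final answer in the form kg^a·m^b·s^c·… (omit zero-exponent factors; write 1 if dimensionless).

kg·K²·cd

Sv = J/kg (equivalent dose = energy per mass),
    = m²·s⁻².
So Sv⁻¹ = m⁻²·s².
J = N·m (work = force × distance),
    = kg·m²·s⁻².
Combining: cd·Sv⁻¹·K²·J = cd · (m⁻²·s²) · K² · (kg·m²·s⁻²) = kg·K²·cd.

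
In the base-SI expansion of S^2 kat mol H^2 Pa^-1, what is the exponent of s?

3

S = kg⁻¹·m⁻²·s³·A².
So S² = kg⁻²·m⁻⁴·s⁶·A⁴.
kat = s⁻¹·mol.
H = kg·m²·s⁻²·A⁻².
So H² = kg²·m⁴·s⁻⁴·A⁻⁴.
Pa = kg·m⁻¹·s⁻².
So Pa⁻¹ = kg⁻¹·m·s².
Combining: S²·kat·mol·H²·Pa⁻¹ = (kg⁻²·m⁻⁴·s⁶·A⁴) · (s⁻¹·mol) · mol · (kg²·m⁴·s⁻⁴·A⁻⁴) · (kg⁻¹·m·s²) = kg⁻¹·m·s³·mol².
The exponent of s is 3.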